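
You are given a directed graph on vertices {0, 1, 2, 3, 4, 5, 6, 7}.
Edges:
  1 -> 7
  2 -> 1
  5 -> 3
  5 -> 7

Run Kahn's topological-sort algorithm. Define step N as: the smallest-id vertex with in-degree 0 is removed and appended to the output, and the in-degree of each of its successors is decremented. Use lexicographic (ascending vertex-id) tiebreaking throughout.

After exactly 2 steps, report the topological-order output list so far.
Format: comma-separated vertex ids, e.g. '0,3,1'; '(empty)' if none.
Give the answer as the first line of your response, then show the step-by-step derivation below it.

0,2

step 1: output 0; order=[0]; indeg=(0,1,0,1,0,0,0,2)
step 2: output 2; order=[0,2]; indeg=(0,0,0,1,0,0,0,2)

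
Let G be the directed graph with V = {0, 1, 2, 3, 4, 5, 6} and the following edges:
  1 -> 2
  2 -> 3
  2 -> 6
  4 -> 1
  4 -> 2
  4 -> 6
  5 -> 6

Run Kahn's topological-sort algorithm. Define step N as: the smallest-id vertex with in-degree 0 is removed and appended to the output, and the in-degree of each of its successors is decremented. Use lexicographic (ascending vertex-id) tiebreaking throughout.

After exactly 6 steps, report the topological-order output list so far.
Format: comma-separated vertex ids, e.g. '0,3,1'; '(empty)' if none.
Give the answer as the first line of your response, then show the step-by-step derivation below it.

0,4,1,2,3,5

step 1: output 0; order=[0]; indeg=(0,1,2,1,0,0,3)
step 2: output 4; order=[0,4]; indeg=(0,0,1,1,0,0,2)
step 3: output 1; order=[0,4,1]; indeg=(0,0,0,1,0,0,2)
step 4: output 2; order=[0,4,1,2]; indeg=(0,0,0,0,0,0,1)
step 5: output 3; order=[0,4,1,2,3]; indeg=(0,0,0,0,0,0,1)
step 6: output 5; order=[0,4,1,2,3,5]; indeg=(0,0,0,0,0,0,0)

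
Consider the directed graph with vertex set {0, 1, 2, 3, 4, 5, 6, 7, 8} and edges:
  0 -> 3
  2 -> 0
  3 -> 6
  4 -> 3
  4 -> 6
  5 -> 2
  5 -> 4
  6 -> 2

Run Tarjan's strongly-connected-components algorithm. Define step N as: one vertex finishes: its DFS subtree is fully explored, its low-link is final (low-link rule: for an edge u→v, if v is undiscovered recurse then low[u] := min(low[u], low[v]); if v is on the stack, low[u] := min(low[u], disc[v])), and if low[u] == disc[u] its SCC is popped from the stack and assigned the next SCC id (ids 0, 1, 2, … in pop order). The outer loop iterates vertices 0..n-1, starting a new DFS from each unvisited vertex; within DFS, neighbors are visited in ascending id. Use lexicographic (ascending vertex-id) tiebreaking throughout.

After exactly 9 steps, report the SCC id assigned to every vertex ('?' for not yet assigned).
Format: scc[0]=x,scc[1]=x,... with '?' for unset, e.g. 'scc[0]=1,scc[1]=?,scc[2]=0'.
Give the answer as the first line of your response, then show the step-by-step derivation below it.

scc[0]=0,scc[1]=1,scc[2]=0,scc[3]=0,scc[4]=2,scc[5]=3,scc[6]=0,scc[7]=4,scc[8]=5

step 1: low=(low[0]=0,low[1]=?,low[2]=0,low[3]=1,low[4]=?,low[5]=?,low[6]=2,low[7]=?,low[8]=?); scc=(scc[0]=?,scc[1]=?,scc[2]=?,scc[3]=?,scc[4]=?,scc[5]=?,scc[6]=?,scc[7]=?,scc[8]=?)
step 2: low=(low[0]=0,low[1]=?,low[2]=0,low[3]=1,low[4]=?,low[5]=?,low[6]=0,low[7]=?,low[8]=?); scc=(scc[0]=?,scc[1]=?,scc[2]=?,scc[3]=?,scc[4]=?,scc[5]=?,scc[6]=?,scc[7]=?,scc[8]=?)
step 3: low=(low[0]=0,low[1]=?,low[2]=0,low[3]=0,low[4]=?,low[5]=?,low[6]=0,low[7]=?,low[8]=?); scc=(scc[0]=?,scc[1]=?,scc[2]=?,scc[3]=?,scc[4]=?,scc[5]=?,scc[6]=?,scc[7]=?,scc[8]=?)
step 4: low=(low[0]=0,low[1]=?,low[2]=0,low[3]=0,low[4]=?,low[5]=?,low[6]=0,low[7]=?,low[8]=?); scc=(scc[0]=0,scc[1]=?,scc[2]=0,scc[3]=0,scc[4]=?,scc[5]=?,scc[6]=0,scc[7]=?,scc[8]=?)
step 5: low=(low[0]=0,low[1]=4,low[2]=0,low[3]=0,low[4]=?,low[5]=?,low[6]=0,low[7]=?,low[8]=?); scc=(scc[0]=0,scc[1]=1,scc[2]=0,scc[3]=0,scc[4]=?,scc[5]=?,scc[6]=0,scc[7]=?,scc[8]=?)
step 6: low=(low[0]=0,low[1]=4,low[2]=0,low[3]=0,low[4]=5,low[5]=?,low[6]=0,low[7]=?,low[8]=?); scc=(scc[0]=0,scc[1]=1,scc[2]=0,scc[3]=0,scc[4]=2,scc[5]=?,scc[6]=0,scc[7]=?,scc[8]=?)
step 7: low=(low[0]=0,low[1]=4,low[2]=0,low[3]=0,low[4]=5,low[5]=6,low[6]=0,low[7]=?,low[8]=?); scc=(scc[0]=0,scc[1]=1,scc[2]=0,scc[3]=0,scc[4]=2,scc[5]=3,scc[6]=0,scc[7]=?,scc[8]=?)
step 8: low=(low[0]=0,low[1]=4,low[2]=0,low[3]=0,low[4]=5,low[5]=6,low[6]=0,low[7]=7,low[8]=?); scc=(scc[0]=0,scc[1]=1,scc[2]=0,scc[3]=0,scc[4]=2,scc[5]=3,scc[6]=0,scc[7]=4,scc[8]=?)
step 9: low=(low[0]=0,low[1]=4,low[2]=0,low[3]=0,low[4]=5,low[5]=6,low[6]=0,low[7]=7,low[8]=8); scc=(scc[0]=0,scc[1]=1,scc[2]=0,scc[3]=0,scc[4]=2,scc[5]=3,scc[6]=0,scc[7]=4,scc[8]=5)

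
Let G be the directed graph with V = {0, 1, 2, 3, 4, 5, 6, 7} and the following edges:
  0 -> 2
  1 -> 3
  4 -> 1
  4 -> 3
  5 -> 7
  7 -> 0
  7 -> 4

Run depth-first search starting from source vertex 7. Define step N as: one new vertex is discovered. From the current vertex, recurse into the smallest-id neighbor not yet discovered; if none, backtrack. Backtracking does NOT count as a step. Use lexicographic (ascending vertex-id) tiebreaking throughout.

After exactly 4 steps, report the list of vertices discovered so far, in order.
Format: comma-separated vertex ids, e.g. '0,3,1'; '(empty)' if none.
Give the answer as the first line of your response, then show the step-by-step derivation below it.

7,0,2,4

step 1: discover 7; path=7; order=7
step 2: discover 0; path=7>0; order=7,0
step 3: discover 2; path=7>0>2; order=7,0,2
step 4: discover 4; path=7>4; order=7,0,2,4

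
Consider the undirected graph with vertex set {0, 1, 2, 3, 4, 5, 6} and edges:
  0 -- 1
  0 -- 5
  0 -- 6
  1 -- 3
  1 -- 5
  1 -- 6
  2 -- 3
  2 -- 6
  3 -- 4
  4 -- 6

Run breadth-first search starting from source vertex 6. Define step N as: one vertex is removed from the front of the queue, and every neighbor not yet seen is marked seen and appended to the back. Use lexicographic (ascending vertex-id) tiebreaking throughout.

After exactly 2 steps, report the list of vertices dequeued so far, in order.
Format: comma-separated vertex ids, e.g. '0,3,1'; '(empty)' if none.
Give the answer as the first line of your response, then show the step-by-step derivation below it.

6,0

step 1: dequeue 6; queue=[0,1,2,4]; order=6
step 2: dequeue 0; queue=[1,2,4,5]; order=6,0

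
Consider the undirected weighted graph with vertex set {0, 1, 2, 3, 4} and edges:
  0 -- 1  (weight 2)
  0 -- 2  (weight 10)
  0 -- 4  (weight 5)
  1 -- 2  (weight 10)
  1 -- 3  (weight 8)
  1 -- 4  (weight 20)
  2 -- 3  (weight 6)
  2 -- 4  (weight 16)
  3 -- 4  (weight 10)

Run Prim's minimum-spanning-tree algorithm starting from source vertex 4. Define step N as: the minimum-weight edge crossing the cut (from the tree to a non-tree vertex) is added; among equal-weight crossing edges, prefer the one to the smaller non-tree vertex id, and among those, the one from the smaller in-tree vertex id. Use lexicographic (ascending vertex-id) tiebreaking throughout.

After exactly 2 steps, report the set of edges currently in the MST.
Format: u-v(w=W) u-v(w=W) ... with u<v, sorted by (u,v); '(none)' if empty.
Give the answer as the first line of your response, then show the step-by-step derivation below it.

0-1(w=2) 0-4(w=5)

step 1: add edge 0-4 (w=5); MST = {0-4(w=5)}
step 2: add edge 0-1 (w=2); MST = {0-1(w=2) 0-4(w=5)}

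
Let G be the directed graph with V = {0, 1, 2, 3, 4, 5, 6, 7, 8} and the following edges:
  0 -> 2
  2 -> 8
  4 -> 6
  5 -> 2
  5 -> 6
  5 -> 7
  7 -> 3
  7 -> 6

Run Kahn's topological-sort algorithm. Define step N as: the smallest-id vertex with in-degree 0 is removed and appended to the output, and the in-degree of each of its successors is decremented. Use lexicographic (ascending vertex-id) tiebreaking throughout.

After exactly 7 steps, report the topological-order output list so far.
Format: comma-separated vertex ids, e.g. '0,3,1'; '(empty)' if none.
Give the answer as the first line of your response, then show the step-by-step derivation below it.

0,1,4,5,2,7,3

step 1: output 0; order=[0]; indeg=(0,0,1,1,0,0,3,1,1)
step 2: output 1; order=[0,1]; indeg=(0,0,1,1,0,0,3,1,1)
step 3: output 4; order=[0,1,4]; indeg=(0,0,1,1,0,0,2,1,1)
step 4: output 5; order=[0,1,4,5]; indeg=(0,0,0,1,0,0,1,0,1)
step 5: output 2; order=[0,1,4,5,2]; indeg=(0,0,0,1,0,0,1,0,0)
step 6: output 7; order=[0,1,4,5,2,7]; indeg=(0,0,0,0,0,0,0,0,0)
step 7: output 3; order=[0,1,4,5,2,7,3]; indeg=(0,0,0,0,0,0,0,0,0)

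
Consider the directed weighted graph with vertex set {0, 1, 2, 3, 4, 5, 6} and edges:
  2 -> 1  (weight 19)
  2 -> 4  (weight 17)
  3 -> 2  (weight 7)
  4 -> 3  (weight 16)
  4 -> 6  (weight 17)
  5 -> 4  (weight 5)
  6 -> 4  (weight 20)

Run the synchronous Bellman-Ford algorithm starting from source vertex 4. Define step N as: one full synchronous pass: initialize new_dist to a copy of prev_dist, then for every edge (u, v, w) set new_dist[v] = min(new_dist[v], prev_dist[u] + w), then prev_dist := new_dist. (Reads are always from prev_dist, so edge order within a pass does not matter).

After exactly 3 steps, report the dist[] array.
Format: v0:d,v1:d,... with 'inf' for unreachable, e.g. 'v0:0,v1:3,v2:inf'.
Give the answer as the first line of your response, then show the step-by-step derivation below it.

v0:inf,v1:42,v2:23,v3:16,v4:0,v5:inf,v6:17

step 1: dist = v0:inf,v1:inf,v2:inf,v3:16,v4:0,v5:inf,v6:17
step 2: dist = v0:inf,v1:inf,v2:23,v3:16,v4:0,v5:inf,v6:17
step 3: dist = v0:inf,v1:42,v2:23,v3:16,v4:0,v5:inf,v6:17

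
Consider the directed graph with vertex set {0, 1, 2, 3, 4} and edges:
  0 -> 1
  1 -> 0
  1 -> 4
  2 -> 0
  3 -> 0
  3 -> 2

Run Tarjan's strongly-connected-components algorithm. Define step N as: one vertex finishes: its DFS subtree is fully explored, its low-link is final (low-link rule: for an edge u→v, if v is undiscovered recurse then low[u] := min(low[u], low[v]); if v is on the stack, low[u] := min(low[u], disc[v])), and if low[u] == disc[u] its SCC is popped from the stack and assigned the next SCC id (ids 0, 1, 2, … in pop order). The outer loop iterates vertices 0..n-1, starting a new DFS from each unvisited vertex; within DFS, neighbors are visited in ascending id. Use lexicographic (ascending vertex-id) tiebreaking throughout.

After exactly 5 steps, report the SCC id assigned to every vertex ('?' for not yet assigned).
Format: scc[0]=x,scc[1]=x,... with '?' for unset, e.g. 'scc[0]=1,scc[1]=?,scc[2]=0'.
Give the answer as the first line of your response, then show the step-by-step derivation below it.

scc[0]=1,scc[1]=1,scc[2]=2,scc[3]=3,scc[4]=0

step 1: low=(low[0]=0,low[1]=0,low[2]=?,low[3]=?,low[4]=2); scc=(scc[0]=?,scc[1]=?,scc[2]=?,scc[3]=?,scc[4]=0)
step 2: low=(low[0]=0,low[1]=0,low[2]=?,low[3]=?,low[4]=2); scc=(scc[0]=?,scc[1]=?,scc[2]=?,scc[3]=?,scc[4]=0)
step 3: low=(low[0]=0,low[1]=0,low[2]=?,low[3]=?,low[4]=2); scc=(scc[0]=1,scc[1]=1,scc[2]=?,scc[3]=?,scc[4]=0)
step 4: low=(low[0]=0,low[1]=0,low[2]=3,low[3]=?,low[4]=2); scc=(scc[0]=1,scc[1]=1,scc[2]=2,scc[3]=?,scc[4]=0)
step 5: low=(low[0]=0,low[1]=0,low[2]=3,low[3]=4,low[4]=2); scc=(scc[0]=1,scc[1]=1,scc[2]=2,scc[3]=3,scc[4]=0)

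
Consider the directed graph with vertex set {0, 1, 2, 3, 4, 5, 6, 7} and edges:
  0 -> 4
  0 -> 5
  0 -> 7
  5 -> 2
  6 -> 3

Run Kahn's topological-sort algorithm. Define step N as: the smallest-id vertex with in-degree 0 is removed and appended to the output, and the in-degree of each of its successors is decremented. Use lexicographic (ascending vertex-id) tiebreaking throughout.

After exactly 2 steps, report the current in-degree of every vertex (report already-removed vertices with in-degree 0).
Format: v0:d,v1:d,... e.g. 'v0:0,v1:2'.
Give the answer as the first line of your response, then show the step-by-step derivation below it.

v0:0,v1:0,v2:1,v3:1,v4:0,v5:0,v6:0,v7:0

step 1: output 0; order=[0]; indeg=(0,0,1,1,0,0,0,0)
step 2: output 1; order=[0,1]; indeg=(0,0,1,1,0,0,0,0)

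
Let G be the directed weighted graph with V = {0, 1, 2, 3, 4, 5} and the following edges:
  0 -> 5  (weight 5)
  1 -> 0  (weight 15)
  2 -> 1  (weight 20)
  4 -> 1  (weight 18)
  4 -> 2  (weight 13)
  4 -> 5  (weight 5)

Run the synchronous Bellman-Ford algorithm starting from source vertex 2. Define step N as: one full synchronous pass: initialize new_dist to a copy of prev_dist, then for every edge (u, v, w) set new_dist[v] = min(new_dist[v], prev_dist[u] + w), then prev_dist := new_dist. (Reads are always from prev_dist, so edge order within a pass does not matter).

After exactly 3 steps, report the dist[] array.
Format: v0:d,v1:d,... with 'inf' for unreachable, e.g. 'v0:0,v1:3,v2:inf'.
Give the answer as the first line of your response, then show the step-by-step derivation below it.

v0:35,v1:20,v2:0,v3:inf,v4:inf,v5:40

step 1: dist = v0:inf,v1:20,v2:0,v3:inf,v4:inf,v5:inf
step 2: dist = v0:35,v1:20,v2:0,v3:inf,v4:inf,v5:inf
step 3: dist = v0:35,v1:20,v2:0,v3:inf,v4:inf,v5:40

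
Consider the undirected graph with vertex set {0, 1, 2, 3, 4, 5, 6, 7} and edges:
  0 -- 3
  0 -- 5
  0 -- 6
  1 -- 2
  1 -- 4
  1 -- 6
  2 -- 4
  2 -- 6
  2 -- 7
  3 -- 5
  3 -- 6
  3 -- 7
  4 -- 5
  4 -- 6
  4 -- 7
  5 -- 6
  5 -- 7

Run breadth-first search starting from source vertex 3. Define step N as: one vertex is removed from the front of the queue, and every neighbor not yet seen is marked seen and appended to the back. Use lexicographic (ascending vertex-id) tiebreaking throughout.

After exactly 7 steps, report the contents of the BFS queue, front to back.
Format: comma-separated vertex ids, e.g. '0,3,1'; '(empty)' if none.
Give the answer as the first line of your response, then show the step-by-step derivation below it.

2

step 1: dequeue 3; queue=[0,5,6,7]; order=3
step 2: dequeue 0; queue=[5,6,7]; order=3,0
step 3: dequeue 5; queue=[6,7,4]; order=3,0,5
step 4: dequeue 6; queue=[7,4,1,2]; order=3,0,5,6
step 5: dequeue 7; queue=[4,1,2]; order=3,0,5,6,7
step 6: dequeue 4; queue=[1,2]; order=3,0,5,6,7,4
step 7: dequeue 1; queue=[2]; order=3,0,5,6,7,4,1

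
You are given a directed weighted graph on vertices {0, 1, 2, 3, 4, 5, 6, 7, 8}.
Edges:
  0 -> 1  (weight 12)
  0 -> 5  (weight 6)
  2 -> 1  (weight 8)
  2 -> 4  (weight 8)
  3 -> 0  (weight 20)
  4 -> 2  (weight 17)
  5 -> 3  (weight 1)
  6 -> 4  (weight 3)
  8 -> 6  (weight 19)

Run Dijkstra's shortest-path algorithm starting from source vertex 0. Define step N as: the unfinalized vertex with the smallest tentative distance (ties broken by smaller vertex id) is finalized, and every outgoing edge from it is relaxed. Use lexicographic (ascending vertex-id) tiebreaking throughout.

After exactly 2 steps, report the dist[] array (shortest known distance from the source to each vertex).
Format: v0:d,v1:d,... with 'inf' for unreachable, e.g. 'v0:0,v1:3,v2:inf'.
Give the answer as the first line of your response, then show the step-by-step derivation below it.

v0:0,v1:12,v2:inf,v3:7,v4:inf,v5:6,v6:inf,v7:inf,v8:inf

step 1: dist = v0:0,v1:12,v2:inf,v3:inf,v4:inf,v5:6,v6:inf,v7:inf,v8:inf
step 2: dist = v0:0,v1:12,v2:inf,v3:7,v4:inf,v5:6,v6:inf,v7:inf,v8:inf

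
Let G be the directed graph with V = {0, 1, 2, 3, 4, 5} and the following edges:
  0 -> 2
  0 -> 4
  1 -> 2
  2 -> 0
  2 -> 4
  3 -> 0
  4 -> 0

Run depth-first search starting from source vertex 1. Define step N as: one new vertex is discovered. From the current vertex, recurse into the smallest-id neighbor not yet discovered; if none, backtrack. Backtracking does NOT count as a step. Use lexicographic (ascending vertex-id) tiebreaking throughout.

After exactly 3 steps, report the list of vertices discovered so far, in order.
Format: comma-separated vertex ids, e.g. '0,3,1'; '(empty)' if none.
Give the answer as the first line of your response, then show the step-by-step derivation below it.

1,2,0

step 1: discover 1; path=1; order=1
step 2: discover 2; path=1>2; order=1,2
step 3: discover 0; path=1>2>0; order=1,2,0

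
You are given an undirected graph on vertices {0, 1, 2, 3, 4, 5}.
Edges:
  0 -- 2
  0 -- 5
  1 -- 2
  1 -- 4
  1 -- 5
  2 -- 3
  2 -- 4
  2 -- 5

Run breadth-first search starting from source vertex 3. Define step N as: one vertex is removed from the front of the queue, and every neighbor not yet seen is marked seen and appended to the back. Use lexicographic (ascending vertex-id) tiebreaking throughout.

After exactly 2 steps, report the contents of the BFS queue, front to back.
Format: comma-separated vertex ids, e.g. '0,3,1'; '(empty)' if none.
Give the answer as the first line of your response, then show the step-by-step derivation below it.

0,1,4,5

step 1: dequeue 3; queue=[2]; order=3
step 2: dequeue 2; queue=[0,1,4,5]; order=3,2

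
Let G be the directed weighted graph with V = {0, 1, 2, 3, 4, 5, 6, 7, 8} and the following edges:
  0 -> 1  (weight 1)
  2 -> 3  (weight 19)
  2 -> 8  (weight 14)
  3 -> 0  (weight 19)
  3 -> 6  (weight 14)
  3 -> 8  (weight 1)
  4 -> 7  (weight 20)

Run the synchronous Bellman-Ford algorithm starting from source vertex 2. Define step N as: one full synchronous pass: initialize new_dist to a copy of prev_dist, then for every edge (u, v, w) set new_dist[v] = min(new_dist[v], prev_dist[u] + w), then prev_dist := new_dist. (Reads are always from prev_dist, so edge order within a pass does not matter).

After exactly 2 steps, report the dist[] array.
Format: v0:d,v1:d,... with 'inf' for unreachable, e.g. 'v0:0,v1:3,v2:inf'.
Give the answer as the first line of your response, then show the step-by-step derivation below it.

v0:38,v1:inf,v2:0,v3:19,v4:inf,v5:inf,v6:33,v7:inf,v8:14

step 1: dist = v0:inf,v1:inf,v2:0,v3:19,v4:inf,v5:inf,v6:inf,v7:inf,v8:14
step 2: dist = v0:38,v1:inf,v2:0,v3:19,v4:inf,v5:inf,v6:33,v7:inf,v8:14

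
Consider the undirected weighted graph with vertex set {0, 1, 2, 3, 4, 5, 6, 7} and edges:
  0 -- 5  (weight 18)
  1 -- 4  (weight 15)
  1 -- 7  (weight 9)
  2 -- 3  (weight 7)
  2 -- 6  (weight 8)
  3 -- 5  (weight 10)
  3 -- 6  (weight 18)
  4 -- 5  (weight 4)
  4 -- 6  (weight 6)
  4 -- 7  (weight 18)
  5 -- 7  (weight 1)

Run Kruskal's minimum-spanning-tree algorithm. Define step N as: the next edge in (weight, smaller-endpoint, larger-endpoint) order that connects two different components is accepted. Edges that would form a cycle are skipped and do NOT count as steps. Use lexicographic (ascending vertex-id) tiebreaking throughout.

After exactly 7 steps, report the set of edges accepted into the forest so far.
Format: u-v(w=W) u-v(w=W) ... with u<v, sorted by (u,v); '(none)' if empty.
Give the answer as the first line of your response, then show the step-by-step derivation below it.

0-5(w=18) 1-7(w=9) 2-3(w=7) 2-6(w=8) 4-5(w=4) 4-6(w=6) 5-7(w=1)

step 1: add edge 5-7 (w=1); MST = {5-7(w=1)}
step 2: add edge 4-5 (w=4); MST = {4-5(w=4) 5-7(w=1)}
step 3: add edge 4-6 (w=6); MST = {4-5(w=4) 4-6(w=6) 5-7(w=1)}
step 4: add edge 2-3 (w=7); MST = {2-3(w=7) 4-5(w=4) 4-6(w=6) 5-7(w=1)}
step 5: add edge 2-6 (w=8); MST = {2-3(w=7) 2-6(w=8) 4-5(w=4) 4-6(w=6) 5-7(w=1)}
step 6: add edge 1-7 (w=9); MST = {1-7(w=9) 2-3(w=7) 2-6(w=8) 4-5(w=4) 4-6(w=6) 5-7(w=1)}
step 7: add edge 0-5 (w=18); MST = {0-5(w=18) 1-7(w=9) 2-3(w=7) 2-6(w=8) 4-5(w=4) 4-6(w=6) 5-7(w=1)}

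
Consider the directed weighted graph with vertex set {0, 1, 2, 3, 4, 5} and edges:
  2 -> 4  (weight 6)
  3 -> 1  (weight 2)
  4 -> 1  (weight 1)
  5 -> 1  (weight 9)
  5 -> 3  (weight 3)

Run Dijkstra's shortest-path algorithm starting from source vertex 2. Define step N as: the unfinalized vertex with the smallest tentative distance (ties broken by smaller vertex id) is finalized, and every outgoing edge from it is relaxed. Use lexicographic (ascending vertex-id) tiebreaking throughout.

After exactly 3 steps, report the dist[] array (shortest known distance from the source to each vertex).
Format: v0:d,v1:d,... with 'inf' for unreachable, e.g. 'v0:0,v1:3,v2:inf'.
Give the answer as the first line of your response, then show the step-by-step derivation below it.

v0:inf,v1:7,v2:0,v3:inf,v4:6,v5:inf

step 1: dist = v0:inf,v1:inf,v2:0,v3:inf,v4:6,v5:inf
step 2: dist = v0:inf,v1:7,v2:0,v3:inf,v4:6,v5:inf
step 3: dist = v0:inf,v1:7,v2:0,v3:inf,v4:6,v5:inf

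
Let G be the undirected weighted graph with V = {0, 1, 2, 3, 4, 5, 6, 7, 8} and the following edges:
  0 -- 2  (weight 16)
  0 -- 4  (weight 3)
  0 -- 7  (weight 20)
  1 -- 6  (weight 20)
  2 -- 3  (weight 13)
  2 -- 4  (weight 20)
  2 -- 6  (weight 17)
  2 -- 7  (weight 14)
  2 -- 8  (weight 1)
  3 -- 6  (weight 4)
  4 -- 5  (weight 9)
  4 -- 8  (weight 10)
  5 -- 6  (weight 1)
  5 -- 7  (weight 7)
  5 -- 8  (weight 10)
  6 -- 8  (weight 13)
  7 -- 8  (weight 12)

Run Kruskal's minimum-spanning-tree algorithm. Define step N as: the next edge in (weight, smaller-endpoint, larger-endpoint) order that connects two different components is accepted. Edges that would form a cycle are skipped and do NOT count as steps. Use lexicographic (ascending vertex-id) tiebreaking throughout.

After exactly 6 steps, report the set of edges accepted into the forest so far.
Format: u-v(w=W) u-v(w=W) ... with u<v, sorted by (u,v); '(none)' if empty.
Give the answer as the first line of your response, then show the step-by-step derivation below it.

0-4(w=3) 2-8(w=1) 3-6(w=4) 4-5(w=9) 5-6(w=1) 5-7(w=7)

step 1: add edge 2-8 (w=1); MST = {2-8(w=1)}
step 2: add edge 5-6 (w=1); MST = {2-8(w=1) 5-6(w=1)}
step 3: add edge 0-4 (w=3); MST = {0-4(w=3) 2-8(w=1) 5-6(w=1)}
step 4: add edge 3-6 (w=4); MST = {0-4(w=3) 2-8(w=1) 3-6(w=4) 5-6(w=1)}
step 5: add edge 5-7 (w=7); MST = {0-4(w=3) 2-8(w=1) 3-6(w=4) 5-6(w=1) 5-7(w=7)}
step 6: add edge 4-5 (w=9); MST = {0-4(w=3) 2-8(w=1) 3-6(w=4) 4-5(w=9) 5-6(w=1) 5-7(w=7)}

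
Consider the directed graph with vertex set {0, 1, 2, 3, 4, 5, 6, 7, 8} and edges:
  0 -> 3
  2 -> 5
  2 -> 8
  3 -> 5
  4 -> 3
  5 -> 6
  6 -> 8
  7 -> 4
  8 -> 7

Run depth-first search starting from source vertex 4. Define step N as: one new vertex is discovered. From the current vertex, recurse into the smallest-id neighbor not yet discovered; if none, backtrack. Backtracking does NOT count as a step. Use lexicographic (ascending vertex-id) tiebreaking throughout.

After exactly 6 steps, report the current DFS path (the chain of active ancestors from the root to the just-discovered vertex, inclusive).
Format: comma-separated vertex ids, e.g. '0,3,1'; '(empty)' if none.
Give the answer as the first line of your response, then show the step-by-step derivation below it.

4,3,5,6,8,7

step 1: discover 4; path=4; order=4
step 2: discover 3; path=4>3; order=4,3
step 3: discover 5; path=4>3>5; order=4,3,5
step 4: discover 6; path=4>3>5>6; order=4,3,5,6
step 5: discover 8; path=4>3>5>6>8; order=4,3,5,6,8
step 6: discover 7; path=4>3>5>6>8>7; order=4,3,5,6,8,7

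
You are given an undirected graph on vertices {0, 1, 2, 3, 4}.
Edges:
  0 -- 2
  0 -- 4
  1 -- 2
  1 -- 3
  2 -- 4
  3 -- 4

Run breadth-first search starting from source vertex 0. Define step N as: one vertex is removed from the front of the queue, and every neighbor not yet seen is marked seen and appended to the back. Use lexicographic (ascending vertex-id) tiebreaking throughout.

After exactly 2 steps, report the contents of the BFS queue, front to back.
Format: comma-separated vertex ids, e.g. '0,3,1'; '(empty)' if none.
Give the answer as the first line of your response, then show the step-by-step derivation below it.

4,1

step 1: dequeue 0; queue=[2,4]; order=0
step 2: dequeue 2; queue=[4,1]; order=0,2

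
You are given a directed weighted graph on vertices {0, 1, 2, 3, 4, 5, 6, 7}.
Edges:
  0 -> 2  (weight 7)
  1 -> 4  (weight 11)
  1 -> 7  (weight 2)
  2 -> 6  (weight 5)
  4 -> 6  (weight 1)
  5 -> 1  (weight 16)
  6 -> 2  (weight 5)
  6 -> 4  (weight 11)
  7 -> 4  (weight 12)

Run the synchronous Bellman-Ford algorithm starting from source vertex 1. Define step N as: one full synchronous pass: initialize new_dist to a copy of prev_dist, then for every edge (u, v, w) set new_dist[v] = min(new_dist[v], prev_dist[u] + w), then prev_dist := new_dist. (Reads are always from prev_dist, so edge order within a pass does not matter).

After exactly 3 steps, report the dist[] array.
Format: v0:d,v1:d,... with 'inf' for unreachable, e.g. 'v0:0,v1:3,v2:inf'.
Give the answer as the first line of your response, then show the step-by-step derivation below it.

v0:inf,v1:0,v2:17,v3:inf,v4:11,v5:inf,v6:12,v7:2

step 1: dist = v0:inf,v1:0,v2:inf,v3:inf,v4:11,v5:inf,v6:inf,v7:2
step 2: dist = v0:inf,v1:0,v2:inf,v3:inf,v4:11,v5:inf,v6:12,v7:2
step 3: dist = v0:inf,v1:0,v2:17,v3:inf,v4:11,v5:inf,v6:12,v7:2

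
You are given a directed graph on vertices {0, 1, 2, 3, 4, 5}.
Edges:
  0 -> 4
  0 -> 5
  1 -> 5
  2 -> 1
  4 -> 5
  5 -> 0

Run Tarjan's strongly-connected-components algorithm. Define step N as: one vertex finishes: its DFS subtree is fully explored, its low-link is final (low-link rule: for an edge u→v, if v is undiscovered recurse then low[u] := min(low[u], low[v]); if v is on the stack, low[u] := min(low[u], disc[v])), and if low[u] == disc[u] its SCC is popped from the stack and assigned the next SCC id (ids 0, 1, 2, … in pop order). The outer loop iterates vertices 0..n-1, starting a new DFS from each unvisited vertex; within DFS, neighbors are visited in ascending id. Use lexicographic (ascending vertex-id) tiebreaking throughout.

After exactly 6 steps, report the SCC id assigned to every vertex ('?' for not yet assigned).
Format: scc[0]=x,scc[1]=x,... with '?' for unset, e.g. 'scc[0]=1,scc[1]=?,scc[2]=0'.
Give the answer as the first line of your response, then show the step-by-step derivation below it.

scc[0]=0,scc[1]=1,scc[2]=2,scc[3]=3,scc[4]=0,scc[5]=0

step 1: low=(low[0]=0,low[1]=?,low[2]=?,low[3]=?,low[4]=1,low[5]=0); scc=(scc[0]=?,scc[1]=?,scc[2]=?,scc[3]=?,scc[4]=?,scc[5]=?)
step 2: low=(low[0]=0,low[1]=?,low[2]=?,low[3]=?,low[4]=0,low[5]=0); scc=(scc[0]=?,scc[1]=?,scc[2]=?,scc[3]=?,scc[4]=?,scc[5]=?)
step 3: low=(low[0]=0,low[1]=?,low[2]=?,low[3]=?,low[4]=0,low[5]=0); scc=(scc[0]=0,scc[1]=?,scc[2]=?,scc[3]=?,scc[4]=0,scc[5]=0)
step 4: low=(low[0]=0,low[1]=3,low[2]=?,low[3]=?,low[4]=0,low[5]=0); scc=(scc[0]=0,scc[1]=1,scc[2]=?,scc[3]=?,scc[4]=0,scc[5]=0)
step 5: low=(low[0]=0,low[1]=3,low[2]=4,low[3]=?,low[4]=0,low[5]=0); scc=(scc[0]=0,scc[1]=1,scc[2]=2,scc[3]=?,scc[4]=0,scc[5]=0)
step 6: low=(low[0]=0,low[1]=3,low[2]=4,low[3]=5,low[4]=0,low[5]=0); scc=(scc[0]=0,scc[1]=1,scc[2]=2,scc[3]=3,scc[4]=0,scc[5]=0)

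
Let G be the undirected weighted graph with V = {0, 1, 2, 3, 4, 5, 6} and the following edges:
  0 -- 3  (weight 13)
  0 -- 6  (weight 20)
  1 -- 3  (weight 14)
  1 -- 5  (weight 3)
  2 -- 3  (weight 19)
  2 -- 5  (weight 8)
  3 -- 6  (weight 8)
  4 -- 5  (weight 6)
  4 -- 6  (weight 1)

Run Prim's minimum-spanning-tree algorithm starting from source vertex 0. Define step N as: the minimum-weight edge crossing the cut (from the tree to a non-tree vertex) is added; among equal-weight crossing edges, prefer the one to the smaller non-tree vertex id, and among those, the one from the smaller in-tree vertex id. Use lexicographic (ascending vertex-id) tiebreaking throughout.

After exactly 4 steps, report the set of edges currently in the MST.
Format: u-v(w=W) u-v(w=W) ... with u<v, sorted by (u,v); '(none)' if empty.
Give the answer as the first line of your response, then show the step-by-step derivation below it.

0-3(w=13) 3-6(w=8) 4-5(w=6) 4-6(w=1)

step 1: add edge 0-3 (w=13); MST = {0-3(w=13)}
step 2: add edge 3-6 (w=8); MST = {0-3(w=13) 3-6(w=8)}
step 3: add edge 4-6 (w=1); MST = {0-3(w=13) 3-6(w=8) 4-6(w=1)}
step 4: add edge 4-5 (w=6); MST = {0-3(w=13) 3-6(w=8) 4-5(w=6) 4-6(w=1)}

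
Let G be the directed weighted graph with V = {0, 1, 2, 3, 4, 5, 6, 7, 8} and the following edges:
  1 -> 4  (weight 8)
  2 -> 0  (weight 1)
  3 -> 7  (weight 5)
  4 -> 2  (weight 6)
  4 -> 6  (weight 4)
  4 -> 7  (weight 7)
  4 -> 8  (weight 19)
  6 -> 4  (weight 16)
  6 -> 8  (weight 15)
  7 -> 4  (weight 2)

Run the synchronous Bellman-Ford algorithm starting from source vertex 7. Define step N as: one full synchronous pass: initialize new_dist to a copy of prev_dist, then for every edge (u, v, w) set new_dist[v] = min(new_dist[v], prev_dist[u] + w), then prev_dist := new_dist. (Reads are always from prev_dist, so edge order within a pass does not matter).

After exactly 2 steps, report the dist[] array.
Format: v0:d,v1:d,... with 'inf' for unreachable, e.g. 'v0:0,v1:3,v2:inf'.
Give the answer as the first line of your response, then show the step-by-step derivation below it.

v0:inf,v1:inf,v2:8,v3:inf,v4:2,v5:inf,v6:6,v7:0,v8:21

step 1: dist = v0:inf,v1:inf,v2:inf,v3:inf,v4:2,v5:inf,v6:inf,v7:0,v8:inf
step 2: dist = v0:inf,v1:inf,v2:8,v3:inf,v4:2,v5:inf,v6:6,v7:0,v8:21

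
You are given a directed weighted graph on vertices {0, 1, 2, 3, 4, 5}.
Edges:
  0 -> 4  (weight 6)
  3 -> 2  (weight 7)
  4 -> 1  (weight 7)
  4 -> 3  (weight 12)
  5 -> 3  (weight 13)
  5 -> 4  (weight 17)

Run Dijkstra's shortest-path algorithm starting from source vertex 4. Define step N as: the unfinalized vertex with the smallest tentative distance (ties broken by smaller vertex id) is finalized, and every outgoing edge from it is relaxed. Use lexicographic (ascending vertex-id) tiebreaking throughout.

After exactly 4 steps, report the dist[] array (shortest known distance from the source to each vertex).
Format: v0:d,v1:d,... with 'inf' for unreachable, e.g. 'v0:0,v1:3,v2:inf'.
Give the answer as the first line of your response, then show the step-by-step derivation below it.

v0:inf,v1:7,v2:19,v3:12,v4:0,v5:inf

step 1: dist = v0:inf,v1:7,v2:inf,v3:12,v4:0,v5:inf
step 2: dist = v0:inf,v1:7,v2:inf,v3:12,v4:0,v5:inf
step 3: dist = v0:inf,v1:7,v2:19,v3:12,v4:0,v5:inf
step 4: dist = v0:inf,v1:7,v2:19,v3:12,v4:0,v5:inf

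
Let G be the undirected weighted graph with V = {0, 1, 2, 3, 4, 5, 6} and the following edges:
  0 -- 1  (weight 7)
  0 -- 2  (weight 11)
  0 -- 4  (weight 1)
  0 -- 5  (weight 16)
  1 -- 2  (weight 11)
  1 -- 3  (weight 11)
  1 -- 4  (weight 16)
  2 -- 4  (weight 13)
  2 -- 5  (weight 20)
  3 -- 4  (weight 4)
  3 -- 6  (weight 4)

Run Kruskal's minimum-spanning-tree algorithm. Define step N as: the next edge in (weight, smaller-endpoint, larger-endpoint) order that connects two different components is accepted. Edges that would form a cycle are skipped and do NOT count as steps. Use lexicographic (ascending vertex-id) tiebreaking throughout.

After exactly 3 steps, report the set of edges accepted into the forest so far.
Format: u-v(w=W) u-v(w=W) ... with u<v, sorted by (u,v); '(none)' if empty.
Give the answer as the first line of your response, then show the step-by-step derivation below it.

0-4(w=1) 3-4(w=4) 3-6(w=4)

step 1: add edge 0-4 (w=1); MST = {0-4(w=1)}
step 2: add edge 3-4 (w=4); MST = {0-4(w=1) 3-4(w=4)}
step 3: add edge 3-6 (w=4); MST = {0-4(w=1) 3-4(w=4) 3-6(w=4)}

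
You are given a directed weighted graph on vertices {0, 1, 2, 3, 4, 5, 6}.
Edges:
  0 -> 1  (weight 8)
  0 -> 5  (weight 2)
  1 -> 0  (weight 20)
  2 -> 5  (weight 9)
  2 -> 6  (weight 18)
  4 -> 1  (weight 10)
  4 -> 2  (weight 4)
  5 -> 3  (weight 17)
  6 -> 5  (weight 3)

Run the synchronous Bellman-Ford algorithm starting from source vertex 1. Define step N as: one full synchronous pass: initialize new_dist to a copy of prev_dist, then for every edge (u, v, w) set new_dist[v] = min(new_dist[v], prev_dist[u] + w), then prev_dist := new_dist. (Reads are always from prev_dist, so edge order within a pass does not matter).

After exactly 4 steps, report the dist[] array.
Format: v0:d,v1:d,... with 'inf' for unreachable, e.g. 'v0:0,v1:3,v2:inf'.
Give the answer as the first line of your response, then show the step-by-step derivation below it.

v0:20,v1:0,v2:inf,v3:39,v4:inf,v5:22,v6:inf

step 1: dist = v0:20,v1:0,v2:inf,v3:inf,v4:inf,v5:inf,v6:inf
step 2: dist = v0:20,v1:0,v2:inf,v3:inf,v4:inf,v5:22,v6:inf
step 3: dist = v0:20,v1:0,v2:inf,v3:39,v4:inf,v5:22,v6:inf
step 4: dist = v0:20,v1:0,v2:inf,v3:39,v4:inf,v5:22,v6:inf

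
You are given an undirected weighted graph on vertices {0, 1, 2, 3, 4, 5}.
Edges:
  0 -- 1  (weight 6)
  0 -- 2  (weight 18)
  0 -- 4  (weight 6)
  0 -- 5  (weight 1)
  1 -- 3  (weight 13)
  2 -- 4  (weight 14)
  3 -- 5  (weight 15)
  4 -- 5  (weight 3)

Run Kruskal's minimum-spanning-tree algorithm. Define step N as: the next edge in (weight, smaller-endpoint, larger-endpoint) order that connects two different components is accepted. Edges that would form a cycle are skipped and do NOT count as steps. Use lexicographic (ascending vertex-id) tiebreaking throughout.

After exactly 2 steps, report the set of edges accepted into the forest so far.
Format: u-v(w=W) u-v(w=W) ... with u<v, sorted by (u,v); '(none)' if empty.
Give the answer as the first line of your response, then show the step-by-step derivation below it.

0-5(w=1) 4-5(w=3)

step 1: add edge 0-5 (w=1); MST = {0-5(w=1)}
step 2: add edge 4-5 (w=3); MST = {0-5(w=1) 4-5(w=3)}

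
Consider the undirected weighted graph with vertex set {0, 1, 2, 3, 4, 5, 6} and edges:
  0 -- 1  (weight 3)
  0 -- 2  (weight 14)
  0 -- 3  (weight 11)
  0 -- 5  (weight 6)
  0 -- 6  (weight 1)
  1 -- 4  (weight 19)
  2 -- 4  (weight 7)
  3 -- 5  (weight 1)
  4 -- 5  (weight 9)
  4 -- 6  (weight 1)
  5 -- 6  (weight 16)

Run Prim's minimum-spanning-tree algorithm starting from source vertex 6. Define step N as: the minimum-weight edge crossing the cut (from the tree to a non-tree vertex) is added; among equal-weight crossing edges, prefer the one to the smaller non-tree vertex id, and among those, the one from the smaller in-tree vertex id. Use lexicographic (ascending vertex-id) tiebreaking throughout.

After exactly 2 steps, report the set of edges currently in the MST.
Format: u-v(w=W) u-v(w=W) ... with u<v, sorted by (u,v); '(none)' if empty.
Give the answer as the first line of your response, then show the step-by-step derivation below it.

0-6(w=1) 4-6(w=1)

step 1: add edge 0-6 (w=1); MST = {0-6(w=1)}
step 2: add edge 4-6 (w=1); MST = {0-6(w=1) 4-6(w=1)}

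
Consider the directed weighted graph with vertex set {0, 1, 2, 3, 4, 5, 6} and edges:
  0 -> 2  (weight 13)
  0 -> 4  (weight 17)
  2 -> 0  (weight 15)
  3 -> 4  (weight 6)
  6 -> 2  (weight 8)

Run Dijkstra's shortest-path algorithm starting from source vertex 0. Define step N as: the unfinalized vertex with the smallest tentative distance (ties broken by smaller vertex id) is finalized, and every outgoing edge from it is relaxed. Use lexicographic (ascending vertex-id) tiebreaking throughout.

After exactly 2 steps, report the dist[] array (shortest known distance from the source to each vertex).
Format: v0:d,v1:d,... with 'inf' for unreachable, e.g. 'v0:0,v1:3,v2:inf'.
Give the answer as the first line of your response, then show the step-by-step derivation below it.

v0:0,v1:inf,v2:13,v3:inf,v4:17,v5:inf,v6:inf

step 1: dist = v0:0,v1:inf,v2:13,v3:inf,v4:17,v5:inf,v6:inf
step 2: dist = v0:0,v1:inf,v2:13,v3:inf,v4:17,v5:inf,v6:inf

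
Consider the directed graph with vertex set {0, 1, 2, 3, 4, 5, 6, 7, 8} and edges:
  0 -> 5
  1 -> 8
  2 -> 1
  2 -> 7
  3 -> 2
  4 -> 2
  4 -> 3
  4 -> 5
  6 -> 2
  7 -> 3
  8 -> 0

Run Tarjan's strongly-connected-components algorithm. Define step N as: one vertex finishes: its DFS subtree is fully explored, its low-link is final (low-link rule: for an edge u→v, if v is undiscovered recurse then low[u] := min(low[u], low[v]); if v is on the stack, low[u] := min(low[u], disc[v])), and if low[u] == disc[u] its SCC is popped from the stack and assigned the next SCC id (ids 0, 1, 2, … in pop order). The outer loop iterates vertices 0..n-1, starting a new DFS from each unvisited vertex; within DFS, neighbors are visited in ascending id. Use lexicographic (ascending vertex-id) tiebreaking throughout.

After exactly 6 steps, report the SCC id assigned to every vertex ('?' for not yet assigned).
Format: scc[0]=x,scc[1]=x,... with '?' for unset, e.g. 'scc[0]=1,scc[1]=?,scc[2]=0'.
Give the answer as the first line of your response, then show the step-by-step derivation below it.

scc[0]=1,scc[1]=3,scc[2]=?,scc[3]=?,scc[4]=?,scc[5]=0,scc[6]=?,scc[7]=?,scc[8]=2

step 1: low=(low[0]=0,low[1]=?,low[2]=?,low[3]=?,low[4]=?,low[5]=1,low[6]=?,low[7]=?,low[8]=?); scc=(scc[0]=?,scc[1]=?,scc[2]=?,scc[3]=?,scc[4]=?,scc[5]=0,scc[6]=?,scc[7]=?,scc[8]=?)
step 2: low=(low[0]=0,low[1]=?,low[2]=?,low[3]=?,low[4]=?,low[5]=1,low[6]=?,low[7]=?,low[8]=?); scc=(scc[0]=1,scc[1]=?,scc[2]=?,scc[3]=?,scc[4]=?,scc[5]=0,scc[6]=?,scc[7]=?,scc[8]=?)
step 3: low=(low[0]=0,low[1]=2,low[2]=?,low[3]=?,low[4]=?,low[5]=1,low[6]=?,low[7]=?,low[8]=3); scc=(scc[0]=1,scc[1]=?,scc[2]=?,scc[3]=?,scc[4]=?,scc[5]=0,scc[6]=?,scc[7]=?,scc[8]=2)
step 4: low=(low[0]=0,low[1]=2,low[2]=?,low[3]=?,low[4]=?,low[5]=1,low[6]=?,low[7]=?,low[8]=3); scc=(scc[0]=1,scc[1]=3,scc[2]=?,scc[3]=?,scc[4]=?,scc[5]=0,scc[6]=?,scc[7]=?,scc[8]=2)
step 5: low=(low[0]=0,low[1]=2,low[2]=4,low[3]=4,low[4]=?,low[5]=1,low[6]=?,low[7]=5,low[8]=3); scc=(scc[0]=1,scc[1]=3,scc[2]=?,scc[3]=?,scc[4]=?,scc[5]=0,scc[6]=?,scc[7]=?,scc[8]=2)
step 6: low=(low[0]=0,low[1]=2,low[2]=4,low[3]=4,low[4]=?,low[5]=1,low[6]=?,low[7]=4,low[8]=3); scc=(scc[0]=1,scc[1]=3,scc[2]=?,scc[3]=?,scc[4]=?,scc[5]=0,scc[6]=?,scc[7]=?,scc[8]=2)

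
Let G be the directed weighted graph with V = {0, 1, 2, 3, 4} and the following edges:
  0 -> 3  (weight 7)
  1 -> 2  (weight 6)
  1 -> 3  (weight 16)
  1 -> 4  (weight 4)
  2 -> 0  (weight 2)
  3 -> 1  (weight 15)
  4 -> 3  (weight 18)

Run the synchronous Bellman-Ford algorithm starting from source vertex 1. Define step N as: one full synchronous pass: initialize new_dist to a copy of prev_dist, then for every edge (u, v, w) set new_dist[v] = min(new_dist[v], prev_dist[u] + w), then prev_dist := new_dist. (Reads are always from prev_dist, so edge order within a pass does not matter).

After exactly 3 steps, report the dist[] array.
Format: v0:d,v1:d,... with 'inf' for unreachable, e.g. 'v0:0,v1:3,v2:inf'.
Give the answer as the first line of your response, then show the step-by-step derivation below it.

v0:8,v1:0,v2:6,v3:15,v4:4

step 1: dist = v0:inf,v1:0,v2:6,v3:16,v4:4
step 2: dist = v0:8,v1:0,v2:6,v3:16,v4:4
step 3: dist = v0:8,v1:0,v2:6,v3:15,v4:4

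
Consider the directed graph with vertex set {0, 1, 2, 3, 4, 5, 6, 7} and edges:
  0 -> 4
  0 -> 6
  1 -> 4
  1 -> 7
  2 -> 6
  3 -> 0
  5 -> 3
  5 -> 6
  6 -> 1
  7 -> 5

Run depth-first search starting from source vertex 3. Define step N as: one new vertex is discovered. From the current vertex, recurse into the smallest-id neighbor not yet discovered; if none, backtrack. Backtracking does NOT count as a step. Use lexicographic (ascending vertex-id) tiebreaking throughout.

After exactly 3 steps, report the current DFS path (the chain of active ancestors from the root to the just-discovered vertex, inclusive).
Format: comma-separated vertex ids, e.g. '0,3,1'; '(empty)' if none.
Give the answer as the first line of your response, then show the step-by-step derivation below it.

3,0,4

step 1: discover 3; path=3; order=3
step 2: discover 0; path=3>0; order=3,0
step 3: discover 4; path=3>0>4; order=3,0,4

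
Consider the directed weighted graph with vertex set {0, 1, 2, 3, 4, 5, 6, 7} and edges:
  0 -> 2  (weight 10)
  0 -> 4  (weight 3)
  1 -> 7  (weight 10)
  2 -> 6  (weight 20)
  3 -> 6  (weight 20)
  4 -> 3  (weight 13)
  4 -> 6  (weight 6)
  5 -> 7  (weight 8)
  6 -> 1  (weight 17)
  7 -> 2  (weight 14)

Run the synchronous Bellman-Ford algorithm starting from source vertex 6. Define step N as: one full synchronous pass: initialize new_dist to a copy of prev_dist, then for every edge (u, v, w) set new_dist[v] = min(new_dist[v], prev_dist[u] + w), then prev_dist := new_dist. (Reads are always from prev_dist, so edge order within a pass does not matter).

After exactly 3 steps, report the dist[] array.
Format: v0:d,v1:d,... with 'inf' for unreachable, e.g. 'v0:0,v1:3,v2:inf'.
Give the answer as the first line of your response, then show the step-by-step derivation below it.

v0:inf,v1:17,v2:41,v3:inf,v4:inf,v5:inf,v6:0,v7:27

step 1: dist = v0:inf,v1:17,v2:inf,v3:inf,v4:inf,v5:inf,v6:0,v7:inf
step 2: dist = v0:inf,v1:17,v2:inf,v3:inf,v4:inf,v5:inf,v6:0,v7:27
step 3: dist = v0:inf,v1:17,v2:41,v3:inf,v4:inf,v5:inf,v6:0,v7:27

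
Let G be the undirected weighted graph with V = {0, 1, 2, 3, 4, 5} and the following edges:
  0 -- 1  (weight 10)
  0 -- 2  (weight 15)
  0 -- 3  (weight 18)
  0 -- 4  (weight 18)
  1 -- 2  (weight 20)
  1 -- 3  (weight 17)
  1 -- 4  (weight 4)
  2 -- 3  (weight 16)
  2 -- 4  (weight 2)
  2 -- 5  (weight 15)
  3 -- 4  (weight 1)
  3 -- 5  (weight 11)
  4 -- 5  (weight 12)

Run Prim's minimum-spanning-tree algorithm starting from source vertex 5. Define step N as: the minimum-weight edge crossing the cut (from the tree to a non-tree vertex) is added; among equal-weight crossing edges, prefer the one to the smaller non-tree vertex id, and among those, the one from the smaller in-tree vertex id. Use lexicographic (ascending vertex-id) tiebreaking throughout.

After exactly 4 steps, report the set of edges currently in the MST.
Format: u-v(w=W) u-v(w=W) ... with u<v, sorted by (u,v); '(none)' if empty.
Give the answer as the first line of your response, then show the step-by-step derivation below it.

1-4(w=4) 2-4(w=2) 3-4(w=1) 3-5(w=11)

step 1: add edge 3-5 (w=11); MST = {3-5(w=11)}
step 2: add edge 3-4 (w=1); MST = {3-4(w=1) 3-5(w=11)}
step 3: add edge 2-4 (w=2); MST = {2-4(w=2) 3-4(w=1) 3-5(w=11)}
step 4: add edge 1-4 (w=4); MST = {1-4(w=4) 2-4(w=2) 3-4(w=1) 3-5(w=11)}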